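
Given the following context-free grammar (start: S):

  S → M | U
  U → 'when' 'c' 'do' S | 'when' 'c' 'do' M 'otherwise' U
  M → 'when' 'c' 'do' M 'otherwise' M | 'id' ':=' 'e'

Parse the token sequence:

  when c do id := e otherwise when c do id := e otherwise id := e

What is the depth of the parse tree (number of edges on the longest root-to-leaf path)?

4

[S [M when c do [M id := e] otherwise [M when c do [M id := e] otherwise [M id := e]]]]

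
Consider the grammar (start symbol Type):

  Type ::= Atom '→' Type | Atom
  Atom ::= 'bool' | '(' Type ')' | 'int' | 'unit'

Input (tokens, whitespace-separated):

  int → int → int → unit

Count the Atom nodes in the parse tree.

4

[Type [Atom int] → [Type [Atom int] → [Type [Atom int] → [Type [Atom unit]]]]]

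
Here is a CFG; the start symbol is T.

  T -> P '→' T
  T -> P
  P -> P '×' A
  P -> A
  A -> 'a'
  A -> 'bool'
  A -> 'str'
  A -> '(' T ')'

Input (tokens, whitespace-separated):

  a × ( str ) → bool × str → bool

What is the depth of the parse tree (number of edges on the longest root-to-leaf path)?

6

[T [P [P [A a]] × [A ( [T [P [A str]]] )]] → [T [P [P [A bool]] × [A str]] → [T [P [A bool]]]]]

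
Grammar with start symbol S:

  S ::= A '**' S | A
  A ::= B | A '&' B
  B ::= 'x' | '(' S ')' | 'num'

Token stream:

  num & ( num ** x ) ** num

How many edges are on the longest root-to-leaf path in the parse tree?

7

[S [A [A [B num]] & [B ( [S [A [B num]] ** [S [A [B x]]]] )]] ** [S [A [B num]]]]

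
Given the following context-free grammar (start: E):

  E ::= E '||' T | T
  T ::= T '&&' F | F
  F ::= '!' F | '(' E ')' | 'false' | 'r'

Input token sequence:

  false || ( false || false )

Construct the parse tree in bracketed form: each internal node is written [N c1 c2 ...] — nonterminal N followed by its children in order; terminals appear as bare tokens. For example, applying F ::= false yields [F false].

[E [E [T [F false]]] || [T [F ( [E [E [T [F false]]] || [T [F false]]] )]]]

E
E || T
T || T
F || T
false || T
false || F
false || ( E )
false || ( E || T )
false || ( T || T )
false || ( F || T )
false || ( false || T )
false || ( false || F )
false || ( false || false )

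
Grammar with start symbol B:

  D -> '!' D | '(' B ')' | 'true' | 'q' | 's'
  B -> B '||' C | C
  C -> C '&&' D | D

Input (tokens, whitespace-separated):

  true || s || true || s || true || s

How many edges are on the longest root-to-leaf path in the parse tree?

[B [B [B [B [B [B [C [D true]]] || [C [D s]]] || [C [D true]]] || [C [D s]]] || [C [D true]]] || [C [D s]]]

8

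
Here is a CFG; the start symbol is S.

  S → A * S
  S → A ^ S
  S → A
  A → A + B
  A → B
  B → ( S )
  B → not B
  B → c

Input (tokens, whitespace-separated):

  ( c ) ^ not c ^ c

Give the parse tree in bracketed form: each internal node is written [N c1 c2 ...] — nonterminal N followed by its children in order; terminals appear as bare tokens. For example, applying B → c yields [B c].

[S [A [B ( [S [A [B c]]] )]] ^ [S [A [B not [B c]]] ^ [S [A [B c]]]]]

S
A ^ S
B ^ S
( S ) ^ S
( A ) ^ S
( B ) ^ S
( c ) ^ S
( c ) ^ A ^ S
( c ) ^ B ^ S
( c ) ^ not B ^ S
( c ) ^ not c ^ S
( c ) ^ not c ^ A
( c ) ^ not c ^ B
( c ) ^ not c ^ c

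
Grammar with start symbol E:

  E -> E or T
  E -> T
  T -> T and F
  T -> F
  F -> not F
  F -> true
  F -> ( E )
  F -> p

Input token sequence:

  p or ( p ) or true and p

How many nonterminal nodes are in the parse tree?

14

[E [E [E [T [F p]]] or [T [F ( [E [T [F p]]] )]]] or [T [T [F true]] and [F p]]]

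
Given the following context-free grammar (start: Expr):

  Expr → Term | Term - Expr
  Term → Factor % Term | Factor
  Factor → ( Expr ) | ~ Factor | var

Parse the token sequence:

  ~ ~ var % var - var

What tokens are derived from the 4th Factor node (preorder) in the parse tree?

[Expr [Term [Factor ~ [Factor ~ [Factor var]]] % [Term [Factor var]]] - [Expr [Term [Factor var]]]]

var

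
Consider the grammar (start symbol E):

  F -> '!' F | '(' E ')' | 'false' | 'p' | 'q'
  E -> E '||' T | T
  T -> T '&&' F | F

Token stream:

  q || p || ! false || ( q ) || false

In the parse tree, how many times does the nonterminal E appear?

6

[E [E [E [E [E [T [F q]]] || [T [F p]]] || [T [F ! [F false]]]] || [T [F ( [E [T [F q]]] )]]] || [T [F false]]]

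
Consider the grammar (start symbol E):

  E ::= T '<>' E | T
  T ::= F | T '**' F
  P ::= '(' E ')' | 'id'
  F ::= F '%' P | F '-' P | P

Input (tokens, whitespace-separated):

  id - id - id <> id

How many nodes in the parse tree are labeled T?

[E [T [F [F [F [P id]] - [P id]] - [P id]]] <> [E [T [F [P id]]]]]

2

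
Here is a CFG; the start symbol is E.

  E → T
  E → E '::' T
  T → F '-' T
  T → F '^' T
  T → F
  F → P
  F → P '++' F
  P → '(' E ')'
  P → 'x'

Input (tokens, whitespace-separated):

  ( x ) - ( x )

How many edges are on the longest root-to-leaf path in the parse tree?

[E [T [F [P ( [E [T [F [P x]]]] )]] - [T [F [P ( [E [T [F [P x]]]] )]]]]]

9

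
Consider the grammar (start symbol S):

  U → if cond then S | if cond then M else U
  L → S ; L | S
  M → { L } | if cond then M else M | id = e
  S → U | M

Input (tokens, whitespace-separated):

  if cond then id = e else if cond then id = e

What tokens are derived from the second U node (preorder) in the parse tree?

if cond then id = e

[S [U if cond then [M id = e] else [U if cond then [S [M id = e]]]]]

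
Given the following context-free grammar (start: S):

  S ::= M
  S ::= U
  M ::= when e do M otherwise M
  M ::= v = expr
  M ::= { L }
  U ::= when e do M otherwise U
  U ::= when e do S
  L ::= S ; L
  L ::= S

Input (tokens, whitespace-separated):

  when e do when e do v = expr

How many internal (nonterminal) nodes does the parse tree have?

6

[S [U when e do [S [U when e do [S [M v = expr]]]]]]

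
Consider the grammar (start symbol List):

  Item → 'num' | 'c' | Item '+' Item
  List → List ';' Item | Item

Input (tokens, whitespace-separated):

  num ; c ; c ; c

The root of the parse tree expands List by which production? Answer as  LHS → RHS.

List → List ';' Item

[List [List [List [List [Item num]] ; [Item c]] ; [Item c]] ; [Item c]]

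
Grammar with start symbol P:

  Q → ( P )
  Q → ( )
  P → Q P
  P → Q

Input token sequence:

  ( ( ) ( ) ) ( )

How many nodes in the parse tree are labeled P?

4

[P [Q ( [P [Q ( )] [P [Q ( )]]] )] [P [Q ( )]]]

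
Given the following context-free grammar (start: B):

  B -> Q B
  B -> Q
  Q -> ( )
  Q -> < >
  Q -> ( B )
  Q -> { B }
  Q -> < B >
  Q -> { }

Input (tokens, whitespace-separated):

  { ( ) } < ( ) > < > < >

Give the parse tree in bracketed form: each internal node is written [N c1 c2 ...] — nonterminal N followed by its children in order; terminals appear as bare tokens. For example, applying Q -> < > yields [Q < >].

[B [Q { [B [Q ( )]] }] [B [Q < [B [Q ( )]] >] [B [Q < >] [B [Q < >]]]]]

B
Q B
{ B } B
{ Q } B
{ ( ) } B
{ ( ) } Q B
{ ( ) } < B > B
{ ( ) } < Q > B
{ ( ) } < ( ) > B
{ ( ) } < ( ) > Q B
{ ( ) } < ( ) > < > B
{ ( ) } < ( ) > < > Q
{ ( ) } < ( ) > < > < >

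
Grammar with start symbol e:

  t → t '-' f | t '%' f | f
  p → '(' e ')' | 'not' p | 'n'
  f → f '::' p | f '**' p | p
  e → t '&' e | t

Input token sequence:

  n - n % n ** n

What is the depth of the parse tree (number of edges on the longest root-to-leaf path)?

6

[e [t [t [t [f [p n]]] - [f [p n]]] % [f [f [p n]] ** [p n]]]]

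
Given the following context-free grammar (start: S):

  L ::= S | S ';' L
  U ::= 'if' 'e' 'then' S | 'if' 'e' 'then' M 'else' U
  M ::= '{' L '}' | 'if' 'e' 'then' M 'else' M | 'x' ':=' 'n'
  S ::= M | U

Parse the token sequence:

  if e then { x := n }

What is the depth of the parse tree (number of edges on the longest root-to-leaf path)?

[S [U if e then [S [M { [L [S [M x := n]]] }]]]]

7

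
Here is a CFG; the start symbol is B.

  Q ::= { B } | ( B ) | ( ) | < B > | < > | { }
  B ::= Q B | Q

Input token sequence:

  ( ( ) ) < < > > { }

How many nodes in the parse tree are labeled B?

5

[B [Q ( [B [Q ( )]] )] [B [Q < [B [Q < >]] >] [B [Q { }]]]]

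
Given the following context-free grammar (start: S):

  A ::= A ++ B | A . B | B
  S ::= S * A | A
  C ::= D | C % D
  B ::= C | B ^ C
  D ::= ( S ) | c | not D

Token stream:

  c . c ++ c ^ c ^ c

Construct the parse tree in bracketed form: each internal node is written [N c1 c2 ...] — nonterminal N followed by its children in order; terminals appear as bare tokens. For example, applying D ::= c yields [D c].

[S [A [A [A [B [C [D c]]]] . [B [C [D c]]]] ++ [B [B [B [C [D c]]] ^ [C [D c]]] ^ [C [D c]]]]]

S
A
A ++ B
A . B ++ B
B . B ++ B
C . B ++ B
D . B ++ B
c . B ++ B
c . C ++ B
c . D ++ B
c . c ++ B
c . c ++ B ^ C
c . c ++ B ^ C ^ C
c . c ++ C ^ C ^ C
c . c ++ D ^ C ^ C
c . c ++ c ^ C ^ C
c . c ++ c ^ D ^ C
c . c ++ c ^ c ^ C
c . c ++ c ^ c ^ D
c . c ++ c ^ c ^ c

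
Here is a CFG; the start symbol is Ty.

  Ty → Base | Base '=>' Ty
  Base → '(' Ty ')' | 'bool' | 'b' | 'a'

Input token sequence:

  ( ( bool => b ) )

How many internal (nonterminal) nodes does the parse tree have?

[Ty [Base ( [Ty [Base ( [Ty [Base bool] => [Ty [Base b]]] )]] )]]

8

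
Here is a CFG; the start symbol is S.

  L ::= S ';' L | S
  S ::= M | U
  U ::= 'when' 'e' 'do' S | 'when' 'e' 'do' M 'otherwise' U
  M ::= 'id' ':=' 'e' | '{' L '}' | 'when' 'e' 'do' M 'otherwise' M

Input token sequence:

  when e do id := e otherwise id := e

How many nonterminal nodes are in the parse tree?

[S [M when e do [M id := e] otherwise [M id := e]]]

4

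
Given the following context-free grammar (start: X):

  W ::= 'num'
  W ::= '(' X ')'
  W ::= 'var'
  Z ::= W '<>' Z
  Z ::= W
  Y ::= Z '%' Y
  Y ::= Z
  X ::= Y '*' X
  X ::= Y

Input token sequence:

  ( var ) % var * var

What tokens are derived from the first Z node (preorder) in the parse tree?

( var )

[X [Y [Z [W ( [X [Y [Z [W var]]]] )]] % [Y [Z [W var]]]] * [X [Y [Z [W var]]]]]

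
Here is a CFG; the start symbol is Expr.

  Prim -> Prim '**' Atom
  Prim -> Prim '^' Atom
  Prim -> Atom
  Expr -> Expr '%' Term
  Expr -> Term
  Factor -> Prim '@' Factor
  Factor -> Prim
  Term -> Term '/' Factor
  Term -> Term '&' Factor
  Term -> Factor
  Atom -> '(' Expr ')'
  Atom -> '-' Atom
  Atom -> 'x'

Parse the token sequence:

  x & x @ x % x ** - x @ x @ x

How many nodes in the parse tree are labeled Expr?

2

[Expr [Expr [Term [Term [Factor [Prim [Atom x]]]] & [Factor [Prim [Atom x]] @ [Factor [Prim [Atom x]]]]]] % [Term [Factor [Prim [Prim [Atom x]] ** [Atom - [Atom x]]] @ [Factor [Prim [Atom x]] @ [Factor [Prim [Atom x]]]]]]]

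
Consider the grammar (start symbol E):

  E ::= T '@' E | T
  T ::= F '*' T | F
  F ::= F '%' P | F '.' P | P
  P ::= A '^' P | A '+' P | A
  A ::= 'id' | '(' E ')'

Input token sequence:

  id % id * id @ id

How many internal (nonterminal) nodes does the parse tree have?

17

[E [T [F [F [P [A id]]] % [P [A id]]] * [T [F [P [A id]]]]] @ [E [T [F [P [A id]]]]]]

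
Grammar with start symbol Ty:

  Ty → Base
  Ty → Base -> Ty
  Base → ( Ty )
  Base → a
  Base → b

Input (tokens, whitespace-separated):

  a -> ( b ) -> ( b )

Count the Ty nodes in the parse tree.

5

[Ty [Base a] -> [Ty [Base ( [Ty [Base b]] )] -> [Ty [Base ( [Ty [Base b]] )]]]]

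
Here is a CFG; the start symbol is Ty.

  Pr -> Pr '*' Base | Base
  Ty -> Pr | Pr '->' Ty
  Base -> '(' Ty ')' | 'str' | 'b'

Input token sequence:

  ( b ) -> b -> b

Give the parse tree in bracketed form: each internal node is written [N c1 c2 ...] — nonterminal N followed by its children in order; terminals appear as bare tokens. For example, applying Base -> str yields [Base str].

[Ty [Pr [Base ( [Ty [Pr [Base b]]] )]] -> [Ty [Pr [Base b]] -> [Ty [Pr [Base b]]]]]

Ty
Pr -> Ty
Base -> Ty
( Ty ) -> Ty
( Pr ) -> Ty
( Base ) -> Ty
( b ) -> Ty
( b ) -> Pr -> Ty
( b ) -> Base -> Ty
( b ) -> b -> Ty
( b ) -> b -> Pr
( b ) -> b -> Base
( b ) -> b -> b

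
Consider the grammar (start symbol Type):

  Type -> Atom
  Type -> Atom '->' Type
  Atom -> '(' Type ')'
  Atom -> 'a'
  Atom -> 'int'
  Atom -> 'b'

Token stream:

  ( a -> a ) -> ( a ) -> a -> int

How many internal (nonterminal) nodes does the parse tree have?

14

[Type [Atom ( [Type [Atom a] -> [Type [Atom a]]] )] -> [Type [Atom ( [Type [Atom a]] )] -> [Type [Atom a] -> [Type [Atom int]]]]]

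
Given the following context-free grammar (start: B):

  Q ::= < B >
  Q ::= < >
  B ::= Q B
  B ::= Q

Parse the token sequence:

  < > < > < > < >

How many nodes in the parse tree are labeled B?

4

[B [Q < >] [B [Q < >] [B [Q < >] [B [Q < >]]]]]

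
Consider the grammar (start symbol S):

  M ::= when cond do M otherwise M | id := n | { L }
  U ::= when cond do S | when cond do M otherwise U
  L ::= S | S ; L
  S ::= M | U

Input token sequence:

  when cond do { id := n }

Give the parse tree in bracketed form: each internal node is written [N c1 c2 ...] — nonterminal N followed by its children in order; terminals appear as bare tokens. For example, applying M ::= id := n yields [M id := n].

S
U
when cond do S
when cond do M
when cond do { L }
when cond do { S }
when cond do { M }
when cond do { id := n }

[S [U when cond do [S [M { [L [S [M id := n]]] }]]]]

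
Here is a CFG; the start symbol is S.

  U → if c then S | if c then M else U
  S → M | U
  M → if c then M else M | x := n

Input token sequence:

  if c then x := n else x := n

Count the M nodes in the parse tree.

3

[S [M if c then [M x := n] else [M x := n]]]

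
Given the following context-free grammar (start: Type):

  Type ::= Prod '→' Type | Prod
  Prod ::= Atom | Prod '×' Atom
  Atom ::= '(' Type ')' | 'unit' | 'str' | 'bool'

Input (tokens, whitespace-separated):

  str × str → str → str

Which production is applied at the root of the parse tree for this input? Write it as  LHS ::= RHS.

[Type [Prod [Prod [Atom str]] × [Atom str]] → [Type [Prod [Atom str]] → [Type [Prod [Atom str]]]]]

Type ::= Prod '→' Type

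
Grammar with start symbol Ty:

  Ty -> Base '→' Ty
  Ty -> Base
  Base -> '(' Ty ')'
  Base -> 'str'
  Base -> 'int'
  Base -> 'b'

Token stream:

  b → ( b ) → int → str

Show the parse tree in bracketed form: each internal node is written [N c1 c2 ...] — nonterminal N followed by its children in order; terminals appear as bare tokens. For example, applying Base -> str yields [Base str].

[Ty [Base b] → [Ty [Base ( [Ty [Base b]] )] → [Ty [Base int] → [Ty [Base str]]]]]

Ty
Base → Ty
b → Ty
b → Base → Ty
b → ( Ty ) → Ty
b → ( Base ) → Ty
b → ( b ) → Ty
b → ( b ) → Base → Ty
b → ( b ) → int → Ty
b → ( b ) → int → Base
b → ( b ) → int → str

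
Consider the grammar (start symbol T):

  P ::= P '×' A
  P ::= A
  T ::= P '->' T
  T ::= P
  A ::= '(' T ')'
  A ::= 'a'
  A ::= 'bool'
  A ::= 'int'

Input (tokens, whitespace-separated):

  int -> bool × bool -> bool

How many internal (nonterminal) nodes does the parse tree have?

11

[T [P [A int]] -> [T [P [P [A bool]] × [A bool]] -> [T [P [A bool]]]]]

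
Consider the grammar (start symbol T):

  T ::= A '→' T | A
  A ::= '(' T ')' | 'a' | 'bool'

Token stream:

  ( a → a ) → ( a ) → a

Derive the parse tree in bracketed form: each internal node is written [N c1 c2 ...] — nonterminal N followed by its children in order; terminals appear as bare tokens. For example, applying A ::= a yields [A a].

T
A → T
( T ) → T
( A → T ) → T
( a → T ) → T
( a → A ) → T
( a → a ) → T
( a → a ) → A → T
( a → a ) → ( T ) → T
( a → a ) → ( A ) → T
( a → a ) → ( a ) → T
( a → a ) → ( a ) → A
( a → a ) → ( a ) → a

[T [A ( [T [A a] → [T [A a]]] )] → [T [A ( [T [A a]] )] → [T [A a]]]]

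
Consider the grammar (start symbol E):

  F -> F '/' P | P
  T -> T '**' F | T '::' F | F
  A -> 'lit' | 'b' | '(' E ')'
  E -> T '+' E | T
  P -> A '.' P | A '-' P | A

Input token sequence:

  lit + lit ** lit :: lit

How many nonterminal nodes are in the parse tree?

18

[E [T [F [P [A lit]]]] + [E [T [T [T [F [P [A lit]]]] ** [F [P [A lit]]]] :: [F [P [A lit]]]]]]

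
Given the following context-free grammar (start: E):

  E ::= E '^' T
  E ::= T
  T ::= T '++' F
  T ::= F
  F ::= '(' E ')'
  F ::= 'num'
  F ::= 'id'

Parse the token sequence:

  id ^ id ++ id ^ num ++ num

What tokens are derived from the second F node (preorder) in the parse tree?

id

[E [E [E [T [F id]]] ^ [T [T [F id]] ++ [F id]]] ^ [T [T [F num]] ++ [F num]]]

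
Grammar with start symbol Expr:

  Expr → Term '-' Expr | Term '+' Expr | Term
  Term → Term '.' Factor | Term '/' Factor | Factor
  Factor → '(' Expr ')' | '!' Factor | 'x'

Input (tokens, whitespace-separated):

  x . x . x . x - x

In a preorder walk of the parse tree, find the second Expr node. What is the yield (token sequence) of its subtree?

[Expr [Term [Term [Term [Term [Factor x]] . [Factor x]] . [Factor x]] . [Factor x]] - [Expr [Term [Factor x]]]]

x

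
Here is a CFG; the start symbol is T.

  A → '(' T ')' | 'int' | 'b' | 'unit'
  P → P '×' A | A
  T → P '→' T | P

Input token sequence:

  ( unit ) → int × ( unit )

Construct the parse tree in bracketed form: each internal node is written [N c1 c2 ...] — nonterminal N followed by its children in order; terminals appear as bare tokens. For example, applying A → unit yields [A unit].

T
P → T
A → T
( T ) → T
( P ) → T
( A ) → T
( unit ) → T
( unit ) → P
( unit ) → P × A
( unit ) → A × A
( unit ) → int × A
( unit ) → int × ( T )
( unit ) → int × ( P )
( unit ) → int × ( A )
( unit ) → int × ( unit )

[T [P [A ( [T [P [A unit]]] )]] → [T [P [P [A int]] × [A ( [T [P [A unit]]] )]]]]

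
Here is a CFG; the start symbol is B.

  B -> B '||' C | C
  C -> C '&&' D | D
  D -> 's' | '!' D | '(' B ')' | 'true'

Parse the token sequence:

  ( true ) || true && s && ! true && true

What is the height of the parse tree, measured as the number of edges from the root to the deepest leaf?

[B [B [C [D ( [B [C [D true]]] )]]] || [C [C [C [C [D true]] && [D s]] && [D ! [D true]]] && [D true]]]

7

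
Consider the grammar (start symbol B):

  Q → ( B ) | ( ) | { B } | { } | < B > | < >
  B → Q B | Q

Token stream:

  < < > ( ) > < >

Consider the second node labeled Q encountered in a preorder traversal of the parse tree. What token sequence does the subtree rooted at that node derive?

[B [Q < [B [Q < >] [B [Q ( )]]] >] [B [Q < >]]]

< >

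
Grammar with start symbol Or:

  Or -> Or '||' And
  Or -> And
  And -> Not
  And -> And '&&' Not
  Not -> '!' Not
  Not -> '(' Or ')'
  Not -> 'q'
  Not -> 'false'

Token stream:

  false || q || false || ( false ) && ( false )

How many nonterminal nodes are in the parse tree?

20

[Or [Or [Or [Or [And [Not false]]] || [And [Not q]]] || [And [Not false]]] || [And [And [Not ( [Or [And [Not false]]] )]] && [Not ( [Or [And [Not false]]] )]]]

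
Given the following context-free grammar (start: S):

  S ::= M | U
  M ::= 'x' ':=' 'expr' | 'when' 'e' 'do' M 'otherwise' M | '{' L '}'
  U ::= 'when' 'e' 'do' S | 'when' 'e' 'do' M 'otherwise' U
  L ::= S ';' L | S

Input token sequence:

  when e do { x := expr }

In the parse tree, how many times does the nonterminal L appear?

1

[S [U when e do [S [M { [L [S [M x := expr]]] }]]]]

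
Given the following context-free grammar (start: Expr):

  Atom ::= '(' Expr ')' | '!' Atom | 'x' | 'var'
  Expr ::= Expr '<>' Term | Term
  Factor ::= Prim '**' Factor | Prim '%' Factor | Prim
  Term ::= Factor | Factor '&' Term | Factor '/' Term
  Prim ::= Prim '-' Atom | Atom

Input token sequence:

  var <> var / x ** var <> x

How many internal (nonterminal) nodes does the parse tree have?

[Expr [Expr [Expr [Term [Factor [Prim [Atom var]]]]] <> [Term [Factor [Prim [Atom var]]] / [Term [Factor [Prim [Atom x]] ** [Factor [Prim [Atom var]]]]]]] <> [Term [Factor [Prim [Atom x]]]]]

22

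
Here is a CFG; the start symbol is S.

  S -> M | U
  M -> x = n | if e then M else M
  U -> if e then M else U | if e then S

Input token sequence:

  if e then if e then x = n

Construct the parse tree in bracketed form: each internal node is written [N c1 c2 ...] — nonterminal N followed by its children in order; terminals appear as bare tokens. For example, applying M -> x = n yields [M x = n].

S
U
if e then S
if e then U
if e then if e then S
if e then if e then M
if e then if e then x = n

[S [U if e then [S [U if e then [S [M x = n]]]]]]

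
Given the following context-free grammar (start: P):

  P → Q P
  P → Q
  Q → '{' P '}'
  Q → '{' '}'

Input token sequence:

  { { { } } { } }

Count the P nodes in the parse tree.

[P [Q { [P [Q { [P [Q { }]] }] [P [Q { }]]] }]]

4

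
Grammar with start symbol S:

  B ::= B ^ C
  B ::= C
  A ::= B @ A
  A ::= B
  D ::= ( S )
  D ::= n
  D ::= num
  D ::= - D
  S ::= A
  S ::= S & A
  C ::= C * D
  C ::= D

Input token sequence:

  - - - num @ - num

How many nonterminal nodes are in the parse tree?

13

[S [A [B [C [D - [D - [D - [D num]]]]]] @ [A [B [C [D - [D num]]]]]]]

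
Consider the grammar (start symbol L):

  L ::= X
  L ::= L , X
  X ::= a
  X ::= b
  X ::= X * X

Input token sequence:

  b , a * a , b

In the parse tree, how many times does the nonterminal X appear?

5

[L [L [L [X b]] , [X [X a] * [X a]]] , [X b]]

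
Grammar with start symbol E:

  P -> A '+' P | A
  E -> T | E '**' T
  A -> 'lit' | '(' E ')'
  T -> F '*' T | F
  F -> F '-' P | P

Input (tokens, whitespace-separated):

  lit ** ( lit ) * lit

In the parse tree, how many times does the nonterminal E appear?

[E [E [T [F [P [A lit]]]]] ** [T [F [P [A ( [E [T [F [P [A lit]]]]] )]]] * [T [F [P [A lit]]]]]]

3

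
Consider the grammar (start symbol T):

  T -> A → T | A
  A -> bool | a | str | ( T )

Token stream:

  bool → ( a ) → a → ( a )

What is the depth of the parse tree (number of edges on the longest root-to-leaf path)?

[T [A bool] → [T [A ( [T [A a]] )] → [T [A a] → [T [A ( [T [A a]] )]]]]]

7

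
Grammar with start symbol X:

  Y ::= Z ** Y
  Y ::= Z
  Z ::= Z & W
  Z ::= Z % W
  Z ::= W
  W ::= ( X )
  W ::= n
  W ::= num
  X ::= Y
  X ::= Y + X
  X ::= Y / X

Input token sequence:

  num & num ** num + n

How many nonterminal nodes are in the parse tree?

[X [Y [Z [Z [W num]] & [W num]] ** [Y [Z [W num]]]] + [X [Y [Z [W n]]]]]

13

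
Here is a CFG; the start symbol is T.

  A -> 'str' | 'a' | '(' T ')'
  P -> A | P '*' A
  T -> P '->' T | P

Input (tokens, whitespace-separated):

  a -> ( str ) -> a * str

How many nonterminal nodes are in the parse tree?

14

[T [P [A a]] -> [T [P [A ( [T [P [A str]]] )]] -> [T [P [P [A a]] * [A str]]]]]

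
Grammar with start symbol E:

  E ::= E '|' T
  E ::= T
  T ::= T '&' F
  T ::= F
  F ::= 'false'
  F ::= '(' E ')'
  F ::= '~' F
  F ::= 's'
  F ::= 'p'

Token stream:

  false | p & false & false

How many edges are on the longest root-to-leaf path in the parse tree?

5

[E [E [T [F false]]] | [T [T [T [F p]] & [F false]] & [F false]]]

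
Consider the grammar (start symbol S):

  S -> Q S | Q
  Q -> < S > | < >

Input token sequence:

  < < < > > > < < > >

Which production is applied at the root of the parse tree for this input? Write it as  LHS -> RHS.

S -> Q S

[S [Q < [S [Q < [S [Q < >]] >]] >] [S [Q < [S [Q < >]] >]]]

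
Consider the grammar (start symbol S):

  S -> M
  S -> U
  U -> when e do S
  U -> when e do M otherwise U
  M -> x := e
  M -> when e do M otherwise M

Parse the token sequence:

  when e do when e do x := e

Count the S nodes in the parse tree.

[S [U when e do [S [U when e do [S [M x := e]]]]]]

3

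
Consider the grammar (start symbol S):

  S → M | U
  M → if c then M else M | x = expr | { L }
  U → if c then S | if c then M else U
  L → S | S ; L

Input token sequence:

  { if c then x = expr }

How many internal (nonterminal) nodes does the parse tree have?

[S [M { [L [S [U if c then [S [M x = expr]]]]] }]]

7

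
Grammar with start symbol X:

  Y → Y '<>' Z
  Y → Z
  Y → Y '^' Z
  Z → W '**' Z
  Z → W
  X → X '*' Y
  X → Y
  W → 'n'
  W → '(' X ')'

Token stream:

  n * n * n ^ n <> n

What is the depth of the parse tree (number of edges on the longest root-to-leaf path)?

[X [X [X [Y [Z [W n]]]] * [Y [Z [W n]]]] * [Y [Y [Y [Z [W n]]] ^ [Z [W n]]] <> [Z [W n]]]]

6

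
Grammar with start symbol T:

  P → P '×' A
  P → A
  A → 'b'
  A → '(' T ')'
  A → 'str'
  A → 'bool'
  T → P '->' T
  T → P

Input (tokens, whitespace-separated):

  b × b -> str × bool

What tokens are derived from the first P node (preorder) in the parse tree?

[T [P [P [A b]] × [A b]] -> [T [P [P [A str]] × [A bool]]]]

b × b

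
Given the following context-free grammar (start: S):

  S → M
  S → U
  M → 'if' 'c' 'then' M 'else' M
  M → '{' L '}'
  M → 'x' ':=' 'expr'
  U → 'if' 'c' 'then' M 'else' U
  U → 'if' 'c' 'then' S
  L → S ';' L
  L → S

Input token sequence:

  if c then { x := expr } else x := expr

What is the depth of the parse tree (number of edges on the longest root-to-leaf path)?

6

[S [M if c then [M { [L [S [M x := expr]]] }] else [M x := expr]]]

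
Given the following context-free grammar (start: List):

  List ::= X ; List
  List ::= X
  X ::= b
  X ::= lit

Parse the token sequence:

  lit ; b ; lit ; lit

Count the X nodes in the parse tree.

4

[List [X lit] ; [List [X b] ; [List [X lit] ; [List [X lit]]]]]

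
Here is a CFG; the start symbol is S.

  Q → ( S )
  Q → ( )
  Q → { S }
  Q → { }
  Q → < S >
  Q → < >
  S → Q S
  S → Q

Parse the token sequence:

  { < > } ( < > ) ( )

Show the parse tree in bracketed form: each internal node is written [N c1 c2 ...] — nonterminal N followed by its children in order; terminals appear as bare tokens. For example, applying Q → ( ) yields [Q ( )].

[S [Q { [S [Q < >]] }] [S [Q ( [S [Q < >]] )] [S [Q ( )]]]]

S
Q S
{ S } S
{ Q } S
{ < > } S
{ < > } Q S
{ < > } ( S ) S
{ < > } ( Q ) S
{ < > } ( < > ) S
{ < > } ( < > ) Q
{ < > } ( < > ) ( )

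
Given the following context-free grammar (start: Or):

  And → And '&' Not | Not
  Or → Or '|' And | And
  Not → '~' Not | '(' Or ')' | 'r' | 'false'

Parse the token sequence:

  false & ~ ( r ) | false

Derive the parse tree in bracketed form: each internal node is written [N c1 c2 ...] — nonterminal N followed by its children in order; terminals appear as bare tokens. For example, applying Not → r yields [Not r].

Or
Or | And
And | And
And & Not | And
Not & Not | And
false & Not | And
false & ~ Not | And
false & ~ ( Or ) | And
false & ~ ( And ) | And
false & ~ ( Not ) | And
false & ~ ( r ) | And
false & ~ ( r ) | Not
false & ~ ( r ) | false

[Or [Or [And [And [Not false]] & [Not ~ [Not ( [Or [And [Not r]]] )]]]] | [And [Not false]]]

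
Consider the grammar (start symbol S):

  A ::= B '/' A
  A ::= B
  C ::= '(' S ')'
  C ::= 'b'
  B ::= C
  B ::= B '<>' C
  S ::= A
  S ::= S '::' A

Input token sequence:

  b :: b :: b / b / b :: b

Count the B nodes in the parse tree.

6

[S [S [S [S [A [B [C b]]]] :: [A [B [C b]]]] :: [A [B [C b]] / [A [B [C b]] / [A [B [C b]]]]]] :: [A [B [C b]]]]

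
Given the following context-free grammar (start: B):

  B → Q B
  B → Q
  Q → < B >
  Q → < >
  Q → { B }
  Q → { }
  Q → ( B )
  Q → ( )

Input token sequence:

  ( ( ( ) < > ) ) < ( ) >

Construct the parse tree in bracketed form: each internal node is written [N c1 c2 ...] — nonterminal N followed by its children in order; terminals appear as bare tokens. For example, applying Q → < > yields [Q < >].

[B [Q ( [B [Q ( [B [Q ( )] [B [Q < >]]] )]] )] [B [Q < [B [Q ( )]] >]]]

B
Q B
( B ) B
( Q ) B
( ( B ) ) B
( ( Q B ) ) B
( ( ( ) B ) ) B
( ( ( ) Q ) ) B
( ( ( ) < > ) ) B
( ( ( ) < > ) ) Q
( ( ( ) < > ) ) < B >
( ( ( ) < > ) ) < Q >
( ( ( ) < > ) ) < ( ) >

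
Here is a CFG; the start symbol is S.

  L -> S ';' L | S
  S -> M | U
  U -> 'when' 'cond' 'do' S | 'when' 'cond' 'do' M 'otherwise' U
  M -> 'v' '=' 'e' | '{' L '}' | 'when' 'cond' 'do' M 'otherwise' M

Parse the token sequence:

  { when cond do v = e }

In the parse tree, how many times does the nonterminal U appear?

1

[S [M { [L [S [U when cond do [S [M v = e]]]]] }]]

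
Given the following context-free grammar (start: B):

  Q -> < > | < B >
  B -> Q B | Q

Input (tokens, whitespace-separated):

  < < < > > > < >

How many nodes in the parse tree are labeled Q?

4

[B [Q < [B [Q < [B [Q < >]] >]] >] [B [Q < >]]]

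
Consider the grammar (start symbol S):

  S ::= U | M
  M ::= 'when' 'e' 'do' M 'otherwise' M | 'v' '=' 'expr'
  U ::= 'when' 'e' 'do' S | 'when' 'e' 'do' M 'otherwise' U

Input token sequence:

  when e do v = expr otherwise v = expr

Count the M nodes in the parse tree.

3

[S [M when e do [M v = expr] otherwise [M v = expr]]]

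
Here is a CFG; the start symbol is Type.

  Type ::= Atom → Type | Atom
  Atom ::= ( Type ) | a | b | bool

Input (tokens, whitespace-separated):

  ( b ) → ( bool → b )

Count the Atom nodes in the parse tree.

5

[Type [Atom ( [Type [Atom b]] )] → [Type [Atom ( [Type [Atom bool] → [Type [Atom b]]] )]]]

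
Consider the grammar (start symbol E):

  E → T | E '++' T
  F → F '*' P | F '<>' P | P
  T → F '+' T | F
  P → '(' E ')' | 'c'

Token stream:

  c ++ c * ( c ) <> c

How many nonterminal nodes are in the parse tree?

16

[E [E [T [F [P c]]]] ++ [T [F [F [F [P c]] * [P ( [E [T [F [P c]]]] )]] <> [P c]]]]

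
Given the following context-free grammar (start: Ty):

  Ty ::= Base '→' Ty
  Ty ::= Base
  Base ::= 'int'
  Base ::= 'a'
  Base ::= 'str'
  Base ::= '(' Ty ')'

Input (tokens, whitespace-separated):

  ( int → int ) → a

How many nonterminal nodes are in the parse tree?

8

[Ty [Base ( [Ty [Base int] → [Ty [Base int]]] )] → [Ty [Base a]]]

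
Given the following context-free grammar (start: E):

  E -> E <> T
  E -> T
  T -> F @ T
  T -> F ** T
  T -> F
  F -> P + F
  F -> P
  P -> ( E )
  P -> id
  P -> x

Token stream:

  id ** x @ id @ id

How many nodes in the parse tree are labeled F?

4

[E [T [F [P id]] ** [T [F [P x]] @ [T [F [P id]] @ [T [F [P id]]]]]]]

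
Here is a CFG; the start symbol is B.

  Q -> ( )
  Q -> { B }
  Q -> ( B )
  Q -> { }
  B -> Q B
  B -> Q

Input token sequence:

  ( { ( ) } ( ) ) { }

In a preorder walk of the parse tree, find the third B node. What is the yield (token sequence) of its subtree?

( )

[B [Q ( [B [Q { [B [Q ( )]] }] [B [Q ( )]]] )] [B [Q { }]]]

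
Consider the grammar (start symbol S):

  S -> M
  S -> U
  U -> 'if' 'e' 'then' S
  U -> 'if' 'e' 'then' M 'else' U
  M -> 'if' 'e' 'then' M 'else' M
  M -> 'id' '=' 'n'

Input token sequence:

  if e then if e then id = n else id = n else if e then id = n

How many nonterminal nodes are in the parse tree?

8

[S [U if e then [M if e then [M id = n] else [M id = n]] else [U if e then [S [M id = n]]]]]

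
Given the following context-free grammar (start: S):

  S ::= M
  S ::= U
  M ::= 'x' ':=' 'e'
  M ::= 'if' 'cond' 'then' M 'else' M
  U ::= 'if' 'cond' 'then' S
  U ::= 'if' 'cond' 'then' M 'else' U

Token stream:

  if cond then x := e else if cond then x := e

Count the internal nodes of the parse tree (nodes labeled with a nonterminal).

[S [U if cond then [M x := e] else [U if cond then [S [M x := e]]]]]

6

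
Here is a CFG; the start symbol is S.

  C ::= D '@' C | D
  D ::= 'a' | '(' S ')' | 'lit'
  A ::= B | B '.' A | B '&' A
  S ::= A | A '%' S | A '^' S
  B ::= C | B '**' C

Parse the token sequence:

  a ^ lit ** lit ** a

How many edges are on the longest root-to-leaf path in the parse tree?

8

[S [A [B [C [D a]]]] ^ [S [A [B [B [B [C [D lit]]] ** [C [D lit]]] ** [C [D a]]]]]]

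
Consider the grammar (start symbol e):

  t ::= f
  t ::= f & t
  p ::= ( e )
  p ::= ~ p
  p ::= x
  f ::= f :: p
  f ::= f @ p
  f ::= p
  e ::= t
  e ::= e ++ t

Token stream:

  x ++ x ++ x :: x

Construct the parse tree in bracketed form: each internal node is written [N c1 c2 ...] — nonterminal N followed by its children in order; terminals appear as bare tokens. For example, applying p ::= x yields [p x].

[e [e [e [t [f [p x]]]] ++ [t [f [p x]]]] ++ [t [f [f [p x]] :: [p x]]]]

e
e ++ t
e ++ t ++ t
t ++ t ++ t
f ++ t ++ t
p ++ t ++ t
x ++ t ++ t
x ++ f ++ t
x ++ p ++ t
x ++ x ++ t
x ++ x ++ f
x ++ x ++ f :: p
x ++ x ++ p :: p
x ++ x ++ x :: p
x ++ x ++ x :: x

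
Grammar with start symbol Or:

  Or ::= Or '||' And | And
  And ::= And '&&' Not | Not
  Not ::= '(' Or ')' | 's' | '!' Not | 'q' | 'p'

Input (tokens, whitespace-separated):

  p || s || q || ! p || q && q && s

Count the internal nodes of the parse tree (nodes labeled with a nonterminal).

[Or [Or [Or [Or [Or [And [Not p]]] || [And [Not s]]] || [And [Not q]]] || [And [Not ! [Not p]]]] || [And [And [And [Not q]] && [Not q]] && [Not s]]]

20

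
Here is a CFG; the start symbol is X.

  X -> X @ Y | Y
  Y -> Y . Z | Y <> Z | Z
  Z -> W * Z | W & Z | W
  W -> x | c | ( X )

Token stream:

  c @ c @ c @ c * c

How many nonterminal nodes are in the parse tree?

[X [X [X [X [Y [Z [W c]]]] @ [Y [Z [W c]]]] @ [Y [Z [W c]]]] @ [Y [Z [W c] * [Z [W c]]]]]

18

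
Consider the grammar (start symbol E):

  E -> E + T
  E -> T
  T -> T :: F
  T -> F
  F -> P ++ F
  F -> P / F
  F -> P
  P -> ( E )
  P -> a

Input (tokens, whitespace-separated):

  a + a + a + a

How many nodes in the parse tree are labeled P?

[E [E [E [E [T [F [P a]]]] + [T [F [P a]]]] + [T [F [P a]]]] + [T [F [P a]]]]

4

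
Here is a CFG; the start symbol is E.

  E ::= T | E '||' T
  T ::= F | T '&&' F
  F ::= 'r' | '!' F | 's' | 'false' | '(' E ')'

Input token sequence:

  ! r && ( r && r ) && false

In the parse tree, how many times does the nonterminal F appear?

6

[E [T [T [T [F ! [F r]]] && [F ( [E [T [T [F r]] && [F r]]] )]] && [F false]]]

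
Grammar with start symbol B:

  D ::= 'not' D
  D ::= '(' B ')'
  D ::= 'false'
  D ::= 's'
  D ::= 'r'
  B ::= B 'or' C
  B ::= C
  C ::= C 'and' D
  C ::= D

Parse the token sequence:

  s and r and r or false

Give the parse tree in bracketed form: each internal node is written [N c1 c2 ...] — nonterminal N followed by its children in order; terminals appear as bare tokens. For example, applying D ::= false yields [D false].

[B [B [C [C [C [D s]] and [D r]] and [D r]]] or [C [D false]]]

B
B or C
C or C
C and D or C
C and D and D or C
D and D and D or C
s and D and D or C
s and r and D or C
s and r and r or C
s and r and r or D
s and r and r or false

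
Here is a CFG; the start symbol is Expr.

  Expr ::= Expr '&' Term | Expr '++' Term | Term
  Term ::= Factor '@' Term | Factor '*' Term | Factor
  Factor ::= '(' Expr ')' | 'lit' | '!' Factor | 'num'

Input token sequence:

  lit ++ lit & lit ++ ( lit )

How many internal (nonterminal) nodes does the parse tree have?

[Expr [Expr [Expr [Expr [Term [Factor lit]]] ++ [Term [Factor lit]]] & [Term [Factor lit]]] ++ [Term [Factor ( [Expr [Term [Factor lit]]] )]]]

15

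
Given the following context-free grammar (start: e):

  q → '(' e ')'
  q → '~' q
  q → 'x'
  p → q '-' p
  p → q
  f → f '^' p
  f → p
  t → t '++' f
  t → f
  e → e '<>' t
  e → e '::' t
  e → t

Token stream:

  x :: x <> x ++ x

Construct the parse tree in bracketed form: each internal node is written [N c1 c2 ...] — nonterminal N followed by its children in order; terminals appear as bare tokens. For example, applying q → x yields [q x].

[e [e [e [t [f [p [q x]]]]] :: [t [f [p [q x]]]]] <> [t [t [f [p [q x]]]] ++ [f [p [q x]]]]]

e
e <> t
e :: t <> t
t :: t <> t
f :: t <> t
p :: t <> t
q :: t <> t
x :: t <> t
x :: f <> t
x :: p <> t
x :: q <> t
x :: x <> t
x :: x <> t ++ f
x :: x <> f ++ f
x :: x <> p ++ f
x :: x <> q ++ f
x :: x <> x ++ f
x :: x <> x ++ p
x :: x <> x ++ q
x :: x <> x ++ x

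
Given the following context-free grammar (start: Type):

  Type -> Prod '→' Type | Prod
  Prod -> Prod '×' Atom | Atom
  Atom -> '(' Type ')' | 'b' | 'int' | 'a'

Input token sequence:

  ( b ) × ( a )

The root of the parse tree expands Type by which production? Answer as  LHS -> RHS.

Type -> Prod

[Type [Prod [Prod [Atom ( [Type [Prod [Atom b]]] )]] × [Atom ( [Type [Prod [Atom a]]] )]]]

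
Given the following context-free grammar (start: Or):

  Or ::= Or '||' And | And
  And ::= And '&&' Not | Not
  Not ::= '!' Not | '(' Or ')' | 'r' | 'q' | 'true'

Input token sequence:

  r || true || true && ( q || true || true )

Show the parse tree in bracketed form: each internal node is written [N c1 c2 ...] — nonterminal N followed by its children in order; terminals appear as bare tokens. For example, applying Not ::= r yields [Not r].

Or
Or || And
Or || And || And
And || And || And
Not || And || And
r || And || And
r || Not || And
r || true || And
r || true || And && Not
r || true || Not && Not
r || true || true && Not
r || true || true && ( Or )
r || true || true && ( Or || And )
r || true || true && ( Or || And || And )
r || true || true && ( And || And || And )
r || true || true && ( Not || And || And )
r || true || true && ( q || And || And )
r || true || true && ( q || Not || And )
r || true || true && ( q || true || And )
r || true || true && ( q || true || Not )
r || true || true && ( q || true || true )

[Or [Or [Or [And [Not r]]] || [And [Not true]]] || [And [And [Not true]] && [Not ( [Or [Or [Or [And [Not q]]] || [And [Not true]]] || [And [Not true]]] )]]]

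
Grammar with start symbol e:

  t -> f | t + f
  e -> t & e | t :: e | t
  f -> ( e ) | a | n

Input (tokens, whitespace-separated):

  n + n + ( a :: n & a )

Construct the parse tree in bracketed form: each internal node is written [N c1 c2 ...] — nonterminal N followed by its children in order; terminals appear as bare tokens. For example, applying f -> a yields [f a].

e
t
t + f
t + f + f
f + f + f
n + f + f
n + n + f
n + n + ( e )
n + n + ( t :: e )
n + n + ( f :: e )
n + n + ( a :: e )
n + n + ( a :: t & e )
n + n + ( a :: f & e )
n + n + ( a :: n & e )
n + n + ( a :: n & t )
n + n + ( a :: n & f )
n + n + ( a :: n & a )

[e [t [t [t [f n]] + [f n]] + [f ( [e [t [f a]] :: [e [t [f n]] & [e [t [f a]]]]] )]]]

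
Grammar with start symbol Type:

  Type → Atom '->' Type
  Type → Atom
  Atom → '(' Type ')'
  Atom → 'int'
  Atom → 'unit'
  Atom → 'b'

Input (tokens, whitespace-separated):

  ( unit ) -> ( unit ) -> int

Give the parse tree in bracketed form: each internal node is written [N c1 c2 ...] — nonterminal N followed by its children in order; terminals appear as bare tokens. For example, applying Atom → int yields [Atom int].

Type
Atom -> Type
( Type ) -> Type
( Atom ) -> Type
( unit ) -> Type
( unit ) -> Atom -> Type
( unit ) -> ( Type ) -> Type
( unit ) -> ( Atom ) -> Type
( unit ) -> ( unit ) -> Type
( unit ) -> ( unit ) -> Atom
( unit ) -> ( unit ) -> int

[Type [Atom ( [Type [Atom unit]] )] -> [Type [Atom ( [Type [Atom unit]] )] -> [Type [Atom int]]]]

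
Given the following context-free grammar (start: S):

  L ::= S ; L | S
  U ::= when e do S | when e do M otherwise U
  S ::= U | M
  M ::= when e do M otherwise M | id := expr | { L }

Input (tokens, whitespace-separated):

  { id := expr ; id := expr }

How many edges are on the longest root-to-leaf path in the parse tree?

[S [M { [L [S [M id := expr]] ; [L [S [M id := expr]]]] }]]

6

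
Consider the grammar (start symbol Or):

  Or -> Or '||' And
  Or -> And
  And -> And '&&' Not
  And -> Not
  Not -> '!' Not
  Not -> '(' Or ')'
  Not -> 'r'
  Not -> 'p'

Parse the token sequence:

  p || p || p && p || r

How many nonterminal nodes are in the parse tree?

14

[Or [Or [Or [Or [And [Not p]]] || [And [Not p]]] || [And [And [Not p]] && [Not p]]] || [And [Not r]]]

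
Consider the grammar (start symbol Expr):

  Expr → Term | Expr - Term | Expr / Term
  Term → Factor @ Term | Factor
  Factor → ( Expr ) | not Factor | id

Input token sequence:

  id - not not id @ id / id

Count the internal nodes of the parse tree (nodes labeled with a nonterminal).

[Expr [Expr [Expr [Term [Factor id]]] - [Term [Factor not [Factor not [Factor id]]] @ [Term [Factor id]]]] / [Term [Factor id]]]

13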